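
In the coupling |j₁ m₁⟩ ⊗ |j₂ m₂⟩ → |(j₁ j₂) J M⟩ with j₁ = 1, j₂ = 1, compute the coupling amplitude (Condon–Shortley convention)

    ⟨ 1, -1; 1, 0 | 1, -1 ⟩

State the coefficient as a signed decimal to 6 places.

-0.707107  (= −√(1/2))

triangle: 1!×1!×1!/4! = 1/24
(j±m)!: 0!×2!×1!×1!×0!×2! = 4
prefactor² = (2J+1)×Δ×N² = 1/2
  k=1: −1/(1!×0!×1!×0!×0!×1!) = -1
Σ = -1  ⇒  CG² = 1/2×(-1)² = 1/2
CG = −√(1/2) = -0.707107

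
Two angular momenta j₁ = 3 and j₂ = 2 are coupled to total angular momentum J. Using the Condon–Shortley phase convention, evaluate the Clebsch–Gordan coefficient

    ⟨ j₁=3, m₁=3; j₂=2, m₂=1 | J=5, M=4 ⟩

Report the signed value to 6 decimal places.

+√(2/5) = +0.632456

j₁+j₂−J=0  J+j₁−j₂=6  J−j₁+j₂=4  j₁+j₂+J+1=11
(j₁±m₁, j₂±m₂, J±M) = (6,0,3,1,9,1)
P² = 7464960
sum k=0..0:
  [0] +1/4320 = 1/4320
S = 1/4320
C² = P²·S² = 2/5 ; C = +0.632456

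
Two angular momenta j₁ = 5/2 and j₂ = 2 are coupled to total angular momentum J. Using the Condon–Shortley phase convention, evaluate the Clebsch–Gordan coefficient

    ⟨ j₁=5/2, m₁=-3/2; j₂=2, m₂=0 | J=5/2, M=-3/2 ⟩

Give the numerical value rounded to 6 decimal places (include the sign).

triangle: 2!*3!*2!/8! = 24/40320
(j±m)!: 1!*4!*2!*2!*1!*4! = 2304
prefactor² = (2J+1)*Δ*N² = 288/35
  k=1: −1/(1!*1!*3!*1!*0!*1!) = -1/6
  k=2: +1/(2!*0!*2!*0!*1!*2!) = 1/8
Σ = -1/24  ⇒  CG² = 288/35*(-1/24)² = 1/70
CG = −√(1/70) = -0.119523

-0.119523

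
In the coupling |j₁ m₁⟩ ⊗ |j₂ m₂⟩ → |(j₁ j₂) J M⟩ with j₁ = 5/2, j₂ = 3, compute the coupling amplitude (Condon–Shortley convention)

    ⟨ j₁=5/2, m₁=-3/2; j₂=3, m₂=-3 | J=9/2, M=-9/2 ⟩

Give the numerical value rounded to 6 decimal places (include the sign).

+0.738549

triangle: 1!·4!·5!/11! = 2880/39916800
(j±m)!: 1!·4!·0!·6!·0!·9! = 6270566400
prefactor² = (2J+1)·Δ·N² = 49766400/11
  k=0: +1/(0!·1!·4!·0!·0!·5!) = 1/2880
Σ = 1/2880  ⇒  CG² = 49766400/11·1/2880² = 6/11
CG = +√(6/11) = +0.738549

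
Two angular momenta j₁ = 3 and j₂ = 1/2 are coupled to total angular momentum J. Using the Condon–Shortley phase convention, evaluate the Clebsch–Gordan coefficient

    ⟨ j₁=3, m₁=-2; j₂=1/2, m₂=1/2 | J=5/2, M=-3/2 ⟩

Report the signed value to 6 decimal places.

−√(5/7) ≈ -0.845154

√[6·1!5!0!/7! · 1!5!1!0!1!4!] = √(2880/7)
  +(−1)^1/∏(1,0,4,0,1,0)! = -1/24  (running -1/24)
⟨..|..⟩ = √(2880/7)·(-1/24) = -0.845154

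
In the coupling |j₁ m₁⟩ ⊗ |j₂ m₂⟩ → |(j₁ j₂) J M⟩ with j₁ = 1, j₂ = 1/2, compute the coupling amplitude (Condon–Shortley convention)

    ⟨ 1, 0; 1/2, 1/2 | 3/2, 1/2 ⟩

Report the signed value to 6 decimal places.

+√(2/3) ≈ +0.816497

triangle: 0!·2!·1!/4! = 2/24
(j±m)!: 1!·1!·1!·0!·2!·1! = 2
prefactor² = (2J+1)·Δ·N² = 2/3
  k=0: +1/(0!·0!·1!·1!·1!·0!) = 1
Σ = 1  ⇒  CG² = 2/3·1² = 2/3
CG = +√(2/3) = +0.816497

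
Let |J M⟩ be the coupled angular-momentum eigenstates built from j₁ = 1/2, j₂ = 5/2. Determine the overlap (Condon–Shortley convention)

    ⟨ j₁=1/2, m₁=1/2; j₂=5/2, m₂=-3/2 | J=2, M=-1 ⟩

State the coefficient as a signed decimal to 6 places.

+√(2/3) = +0.816497

√[5·1!0!4!/6! · 1!0!1!4!1!3!] = √(24)
  +(−1)^0/∏(0,1,0,1,0,3)! = 1/6  (running 1/6)
⟨..|..⟩ = √(24)·(1/6) = +0.816497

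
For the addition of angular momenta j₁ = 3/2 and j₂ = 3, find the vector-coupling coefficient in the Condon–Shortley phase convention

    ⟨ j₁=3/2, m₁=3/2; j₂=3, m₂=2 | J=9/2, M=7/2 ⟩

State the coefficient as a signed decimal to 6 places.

+0.816497

j₁+j₂−J=0  J+j₁−j₂=3  J−j₁+j₂=6  j₁+j₂+J+1=10
(j₁±m₁, j₂±m₂, J±M) = (3,0,5,1,8,1)
P² = 345600
sum k=0..0:
  [0] +1/720 = 1/720
S = 1/720
C² = P²·S² = 2/3 ; C = +0.816497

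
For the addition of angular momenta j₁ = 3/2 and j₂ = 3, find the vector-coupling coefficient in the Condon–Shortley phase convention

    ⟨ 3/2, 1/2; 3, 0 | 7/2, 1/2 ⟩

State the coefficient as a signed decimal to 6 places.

√[8·1!2!5!/9! · 2!1!3!3!4!3!] = √(384/7)
  +(−1)^0/∏(0,1,1,3,1,2)! = 1/12  (running 1/12)
  +(−1)^1/∏(1,0,0,2,2,3)! = -1/24  (running 1/24)
⟨..|..⟩ = √(384/7)·(1/24) = +0.308607

+√(2/21) ≈ +0.308607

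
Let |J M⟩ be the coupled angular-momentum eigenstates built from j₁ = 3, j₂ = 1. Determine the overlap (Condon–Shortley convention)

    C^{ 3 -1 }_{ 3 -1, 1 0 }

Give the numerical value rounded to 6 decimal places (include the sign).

-0.288675

√[7·1!5!1!/8! · 2!4!1!1!2!4!] = √(48)
  +(−1)^0/∏(0,1,4,1,1,0)! = 1/24  (running 1/24)
  +(−1)^1/∏(1,0,3,0,2,1)! = -1/12  (running -1/24)
⟨..|..⟩ = √(48)·(-1/24) = -0.288675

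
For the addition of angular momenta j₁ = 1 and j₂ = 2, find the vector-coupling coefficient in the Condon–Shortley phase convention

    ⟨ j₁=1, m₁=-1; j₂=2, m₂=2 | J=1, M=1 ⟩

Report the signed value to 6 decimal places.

√[3·2!0!2!/5! · 0!2!4!0!2!0!] = √(48/5)
  +(−1)^2/∏(2,0,0,2,0,0)! = 1/4  (running 1/4)
⟨..|..⟩ = √(48/5)·(1/4) = +0.774597

+√(3/5) = +0.774597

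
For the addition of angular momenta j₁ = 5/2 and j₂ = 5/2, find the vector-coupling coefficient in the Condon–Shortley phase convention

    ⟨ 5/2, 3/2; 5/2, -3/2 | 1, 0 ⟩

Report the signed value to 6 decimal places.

√[3·4!1!1!/7! · 4!1!1!4!1!1!] = √(288/35)
  +(−1)^0/∏(0,4,1,1,0,0)! = 1/24  (running 1/24)
  +(−1)^1/∏(1,3,0,0,1,1)! = -1/6  (running -1/8)
⟨..|..⟩ = √(288/35)·(-1/8) = -0.358569

-0.358569  (= −√(9/70))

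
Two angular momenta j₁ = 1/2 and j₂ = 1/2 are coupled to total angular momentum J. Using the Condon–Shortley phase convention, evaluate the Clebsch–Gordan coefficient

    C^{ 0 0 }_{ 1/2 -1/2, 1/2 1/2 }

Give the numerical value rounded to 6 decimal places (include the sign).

-0.707107

j₁+j₂−J=1  J+j₁−j₂=0  J−j₁+j₂=0  j₁+j₂+J+1=2
(j₁±m₁, j₂±m₂, J±M) = (0,1,1,0,0,0)
P² = 1/2
sum k=1..1:
  [1] −1/1 = -1
S = -1
C² = P²·S² = 1/2 ; C = -0.707107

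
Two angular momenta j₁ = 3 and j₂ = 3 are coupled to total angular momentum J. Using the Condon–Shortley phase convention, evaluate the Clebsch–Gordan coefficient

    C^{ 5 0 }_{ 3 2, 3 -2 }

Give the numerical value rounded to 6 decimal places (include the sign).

+0.436436

√[11·1!5!5!/12! · 5!1!1!5!5!5!] = √(480000/7)
  +(−1)^0/∏(0,1,1,1,4,4)! = 1/576  (running 1/576)
  +(−1)^1/∏(1,0,0,0,5,5)! = -1/14400  (running 1/600)
⟨..|..⟩ = √(480000/7)·(1/600) = +0.436436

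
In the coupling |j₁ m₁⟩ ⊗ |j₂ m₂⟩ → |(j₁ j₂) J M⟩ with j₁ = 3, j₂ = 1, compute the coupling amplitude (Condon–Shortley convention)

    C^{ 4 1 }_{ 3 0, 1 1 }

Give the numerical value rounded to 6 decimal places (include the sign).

+0.597614

√[9·0!6!2!/9! · 3!3!2!0!5!3!] = √(12960/7)
  +(−1)^0/∏(0,0,3,2,3,0)! = 1/72  (running 1/72)
⟨..|..⟩ = √(12960/7)·(1/72) = +0.597614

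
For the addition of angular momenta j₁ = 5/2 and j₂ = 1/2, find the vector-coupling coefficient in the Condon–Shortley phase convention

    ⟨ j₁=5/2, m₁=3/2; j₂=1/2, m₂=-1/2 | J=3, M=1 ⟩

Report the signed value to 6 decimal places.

√[7·0!5!1!/7! · 4!1!0!1!4!2!] = √(192)
  +(−1)^0/∏(0,0,1,0,4,1)! = 1/24  (running 1/24)
⟨..|..⟩ = √(192)·(1/24) = +0.577350

+0.577350  (= +√(1/3))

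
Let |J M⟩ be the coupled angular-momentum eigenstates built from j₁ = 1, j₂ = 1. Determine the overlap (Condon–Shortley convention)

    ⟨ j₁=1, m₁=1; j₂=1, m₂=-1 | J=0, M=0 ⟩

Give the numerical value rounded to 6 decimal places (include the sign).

+√(1/3) = +0.577350

j₁+j₂−J=2  J+j₁−j₂=0  J−j₁+j₂=0  j₁+j₂+J+1=3
(j₁±m₁, j₂±m₂, J±M) = (2,0,0,2,0,0)
P² = 4/3
sum k=0..0:
  [0] +1/2 = 1/2
S = 1/2
C² = P²·S² = 1/3 ; C = +0.577350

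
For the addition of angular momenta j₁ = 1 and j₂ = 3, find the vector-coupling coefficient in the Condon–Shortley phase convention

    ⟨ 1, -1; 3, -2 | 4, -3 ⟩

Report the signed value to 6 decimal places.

+√(3/4) ≈ +0.866025

j₁+j₂−J=0  J+j₁−j₂=2  J−j₁+j₂=6  j₁+j₂+J+1=9
(j₁±m₁, j₂±m₂, J±M) = (0,2,1,5,1,7)
P² = 43200
sum k=0..0:
  [0] +1/240 = 1/240
S = 1/240
C² = P²·S² = 3/4 ; C = +0.866025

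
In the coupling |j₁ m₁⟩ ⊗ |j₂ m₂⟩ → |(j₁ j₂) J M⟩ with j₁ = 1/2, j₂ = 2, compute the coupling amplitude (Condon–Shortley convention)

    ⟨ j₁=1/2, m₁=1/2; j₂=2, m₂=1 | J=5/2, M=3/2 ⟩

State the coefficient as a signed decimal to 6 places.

+0.894427

j₁+j₂−J=0  J+j₁−j₂=1  J−j₁+j₂=4  j₁+j₂+J+1=6
(j₁±m₁, j₂±m₂, J±M) = (1,0,3,1,4,1)
P² = 144/5
sum k=0..0:
  [0] +1/6 = 1/6
S = 1/6
C² = P²·S² = 4/5 ; C = +0.894427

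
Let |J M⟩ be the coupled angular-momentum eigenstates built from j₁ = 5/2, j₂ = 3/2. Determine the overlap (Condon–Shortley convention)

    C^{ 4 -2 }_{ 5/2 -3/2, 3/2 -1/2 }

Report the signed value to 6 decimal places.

+0.731925  (= +√(15/28))

√[9·0!5!3!/9! · 1!4!1!2!2!6!] = √(8640/7)
  +(−1)^0/∏(0,0,4,1,1,2)! = 1/48  (running 1/48)
⟨..|..⟩ = √(8640/7)·(1/48) = +0.731925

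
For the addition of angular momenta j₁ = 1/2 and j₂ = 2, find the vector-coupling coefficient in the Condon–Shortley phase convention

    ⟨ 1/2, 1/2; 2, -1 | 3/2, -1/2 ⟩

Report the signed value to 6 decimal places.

+0.774597  (= +√(3/5))

√[4·1!0!3!/5! · 1!0!1!3!1!2!] = √(12/5)
  +(−1)^0/∏(0,1,0,1,0,2)! = 1/2  (running 1/2)
⟨..|..⟩ = √(12/5)·(1/2) = +0.774597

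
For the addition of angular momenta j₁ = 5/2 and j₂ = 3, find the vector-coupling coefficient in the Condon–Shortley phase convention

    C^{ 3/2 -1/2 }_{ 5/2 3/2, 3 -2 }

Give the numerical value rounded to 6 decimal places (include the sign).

-0.218218

j₁+j₂−J=4  J+j₁−j₂=1  J−j₁+j₂=2  j₁+j₂+J+1=8
(j₁±m₁, j₂±m₂, J±M) = (4,1,1,5,1,2)
P² = 192/7
sum k=0..1:
  [0] +1/24 = 1/24
  [1] −1/12 = -1/12
S = -1/24
C² = P²·S² = 1/21 ; C = -0.218218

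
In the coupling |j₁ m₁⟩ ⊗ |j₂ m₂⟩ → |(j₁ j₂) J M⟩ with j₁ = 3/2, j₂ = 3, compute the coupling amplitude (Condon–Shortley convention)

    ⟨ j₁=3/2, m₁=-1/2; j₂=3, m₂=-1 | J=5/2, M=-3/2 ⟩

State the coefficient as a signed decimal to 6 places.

triangle: 2!*1!*4!/8! = 48/40320
(j±m)!: 1!*2!*2!*4!*1!*4! = 2304
prefactor² = (2J+1)*Δ*N² = 576/35
  k=1: −1/(1!*1!*1!*1!*0!*3!) = -1/6
  k=2: +1/(2!*0!*0!*0!*1!*4!) = 1/48
Σ = -7/48  ⇒  CG² = 576/35*(-7/48)² = 7/20
CG = −√(7/20) = -0.591608

-0.591608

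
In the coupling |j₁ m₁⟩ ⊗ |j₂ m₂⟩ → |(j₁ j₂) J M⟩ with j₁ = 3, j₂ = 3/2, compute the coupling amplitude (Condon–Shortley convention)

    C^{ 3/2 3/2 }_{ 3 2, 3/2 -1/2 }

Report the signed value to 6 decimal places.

-0.534522

j₁+j₂−J=3  J+j₁−j₂=3  J−j₁+j₂=0  j₁+j₂+J+1=7
(j₁±m₁, j₂±m₂, J±M) = (5,1,1,2,3,0)
P² = 288/7
sum k=1..1:
  [1] −1/12 = -1/12
S = -1/12
C² = P²·S² = 2/7 ; C = -0.534522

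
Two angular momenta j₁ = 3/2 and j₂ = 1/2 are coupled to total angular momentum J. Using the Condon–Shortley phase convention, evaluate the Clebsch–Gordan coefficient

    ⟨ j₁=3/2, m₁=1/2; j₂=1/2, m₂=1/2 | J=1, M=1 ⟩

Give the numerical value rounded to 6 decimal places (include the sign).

j₁+j₂−J=1  J+j₁−j₂=2  J−j₁+j₂=0  j₁+j₂+J+1=4
(j₁±m₁, j₂±m₂, J±M) = (2,1,1,0,2,0)
P² = 1
sum k=1..1:
  [1] −1/2 = -1/2
S = -1/2
C² = P²·S² = 1/4 ; C = -0.500000

-0.500000  (= −√(1/4))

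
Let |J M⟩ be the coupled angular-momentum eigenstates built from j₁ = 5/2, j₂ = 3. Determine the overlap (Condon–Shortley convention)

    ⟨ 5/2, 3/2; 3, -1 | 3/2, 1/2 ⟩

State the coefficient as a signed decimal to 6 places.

−√(7/30) = -0.483046

triangle: 4!*1!*2!/8! = 48/40320
(j±m)!: 4!*1!*2!*4!*2!*1! = 2304
prefactor² = (2J+1)*Δ*N² = 384/35
  k=0: +1/(0!*4!*1!*2!*0!*0!) = 1/48
  k=1: −1/(1!*3!*0!*1!*1!*1!) = -1/6
Σ = -7/48  ⇒  CG² = 384/35*(-7/48)² = 7/30
CG = −√(7/30) = -0.483046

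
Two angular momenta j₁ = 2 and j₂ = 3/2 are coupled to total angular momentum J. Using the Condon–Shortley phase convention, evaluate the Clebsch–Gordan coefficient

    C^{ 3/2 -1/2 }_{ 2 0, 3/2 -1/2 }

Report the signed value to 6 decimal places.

j₁+j₂−J=2  J+j₁−j₂=2  J−j₁+j₂=1  j₁+j₂+J+1=6
(j₁±m₁, j₂±m₂, J±M) = (2,2,1,2,1,2)
P² = 16/45
sum k=0..1:
  [0] +1/4 = 1/4
  [1] −1/1 = -1
S = -3/4
C² = P²·S² = 1/5 ; C = -0.447214

−√(1/5) ≈ -0.447214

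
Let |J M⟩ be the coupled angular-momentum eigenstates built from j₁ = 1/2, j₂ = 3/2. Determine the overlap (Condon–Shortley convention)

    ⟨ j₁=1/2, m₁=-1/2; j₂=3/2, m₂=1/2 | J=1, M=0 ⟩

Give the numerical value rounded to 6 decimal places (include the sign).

√[3·1!0!2!/4! · 0!1!2!1!1!1!] = √(1/2)
  +(−1)^1/∏(1,0,0,1,0,1)! = -1  (running -1)
⟨..|..⟩ = √(1/2)·(-1) = -0.707107

-0.707107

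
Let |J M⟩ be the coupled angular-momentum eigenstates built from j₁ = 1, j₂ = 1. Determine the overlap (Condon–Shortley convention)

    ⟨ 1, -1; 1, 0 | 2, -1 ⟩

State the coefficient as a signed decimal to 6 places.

j₁+j₂−J=0  J+j₁−j₂=2  J−j₁+j₂=2  j₁+j₂+J+1=5
(j₁±m₁, j₂±m₂, J±M) = (0,2,1,1,1,3)
P² = 2
sum k=0..0:
  [0] +1/2 = 1/2
S = 1/2
C² = P²·S² = 1/2 ; C = +0.707107

+√(1/2) ≈ +0.707107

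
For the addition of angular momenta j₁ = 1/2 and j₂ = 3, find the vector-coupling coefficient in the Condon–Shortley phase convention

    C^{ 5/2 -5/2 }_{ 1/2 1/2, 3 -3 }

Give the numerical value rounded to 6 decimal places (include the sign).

j₁+j₂−J=1  J+j₁−j₂=0  J−j₁+j₂=5  j₁+j₂+J+1=7
(j₁±m₁, j₂±m₂, J±M) = (1,0,0,6,0,5)
P² = 86400/7
sum k=0..0:
  [0] +1/120 = 1/120
S = 1/120
C² = P²·S² = 6/7 ; C = +0.925820

+√(6/7) ≈ +0.925820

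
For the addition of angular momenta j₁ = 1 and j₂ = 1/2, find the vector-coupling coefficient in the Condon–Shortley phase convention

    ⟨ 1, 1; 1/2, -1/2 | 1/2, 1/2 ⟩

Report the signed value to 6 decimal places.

j₁+j₂−J=1  J+j₁−j₂=1  J−j₁+j₂=0  j₁+j₂+J+1=3
(j₁±m₁, j₂±m₂, J±M) = (2,0,0,1,1,0)
P² = 2/3
sum k=0..0:
  [0] +1/1 = 1
S = 1
C² = P²·S² = 2/3 ; C = +0.816497

+0.816497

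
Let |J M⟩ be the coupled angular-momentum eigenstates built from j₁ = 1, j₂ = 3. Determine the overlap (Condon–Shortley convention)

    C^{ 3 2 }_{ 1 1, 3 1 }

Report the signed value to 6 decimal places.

triangle: 1!*1!*5!/8! = 120/40320
(j±m)!: 2!*0!*4!*2!*5!*1! = 11520
prefactor² = (2J+1)*Δ*N² = 240
  k=0: +1/(0!*1!*0!*4!*1!*1!) = 1/24
Σ = 1/24  ⇒  CG² = 240*1/24² = 5/12
CG = +√(5/12) = +0.645497

+√(5/12) = +0.645497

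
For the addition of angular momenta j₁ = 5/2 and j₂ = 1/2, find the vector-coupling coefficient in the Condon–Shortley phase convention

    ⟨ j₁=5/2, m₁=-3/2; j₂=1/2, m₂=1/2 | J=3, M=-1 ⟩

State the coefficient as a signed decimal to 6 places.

+0.577350  (= +√(1/3))

j₁+j₂−J=0  J+j₁−j₂=5  J−j₁+j₂=1  j₁+j₂+J+1=7
(j₁±m₁, j₂±m₂, J±M) = (1,4,1,0,2,4)
P² = 192
sum k=0..0:
  [0] +1/24 = 1/24
S = 1/24
C² = P²·S² = 1/3 ; C = +0.577350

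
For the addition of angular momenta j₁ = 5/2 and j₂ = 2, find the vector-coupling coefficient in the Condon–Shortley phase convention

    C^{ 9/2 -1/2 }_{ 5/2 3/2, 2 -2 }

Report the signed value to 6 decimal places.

+√(5/126) = +0.199205

√[10·0!5!4!/10! · 4!1!0!4!4!5!] = √(92160/7)
  +(−1)^0/∏(0,0,1,0,4,4)! = 1/576  (running 1/576)
⟨..|..⟩ = √(92160/7)·(1/576) = +0.199205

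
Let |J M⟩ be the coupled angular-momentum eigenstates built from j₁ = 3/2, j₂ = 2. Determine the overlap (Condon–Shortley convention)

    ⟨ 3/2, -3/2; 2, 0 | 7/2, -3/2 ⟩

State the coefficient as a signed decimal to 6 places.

+0.534522

j₁+j₂−J=0  J+j₁−j₂=3  J−j₁+j₂=4  j₁+j₂+J+1=8
(j₁±m₁, j₂±m₂, J±M) = (0,3,2,2,2,5)
P² = 1152/7
sum k=0..0:
  [0] +1/24 = 1/24
S = 1/24
C² = P²·S² = 2/7 ; C = +0.534522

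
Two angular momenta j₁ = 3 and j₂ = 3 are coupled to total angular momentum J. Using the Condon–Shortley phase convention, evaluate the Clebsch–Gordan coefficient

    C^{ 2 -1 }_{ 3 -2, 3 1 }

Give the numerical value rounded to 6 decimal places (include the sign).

√[5·4!2!2!/9! · 1!5!4!2!1!3!] = √(320/7)
  +(−1)^3/∏(3,1,2,1,0,1)! = -1/12  (running -1/12)
  +(−1)^4/∏(4,0,1,0,1,2)! = 1/48  (running -1/16)
⟨..|..⟩ = √(320/7)·(-1/16) = -0.422577

−√(5/28) = -0.422577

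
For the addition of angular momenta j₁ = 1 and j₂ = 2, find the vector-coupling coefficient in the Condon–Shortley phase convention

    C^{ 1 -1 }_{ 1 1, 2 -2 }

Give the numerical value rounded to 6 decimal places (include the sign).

√[3·2!0!2!/5! · 2!0!0!4!0!2!] = √(48/5)
  +(−1)^0/∏(0,2,0,0,0,2)! = 1/4  (running 1/4)
⟨..|..⟩ = √(48/5)·(1/4) = +0.774597

+√(3/5) ≈ +0.774597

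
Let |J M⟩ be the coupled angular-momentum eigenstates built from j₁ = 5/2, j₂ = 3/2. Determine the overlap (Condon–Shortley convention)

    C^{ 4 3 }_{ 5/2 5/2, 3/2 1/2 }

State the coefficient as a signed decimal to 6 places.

triangle: 0!×5!×3!/9! = 720/362880
(j±m)!: 5!×0!×2!×1!×7!×1! = 1209600
prefactor² = (2J+1)×Δ×N² = 21600
  k=0: +1/(0!×0!×0!×2!×5!×1!) = 1/240
Σ = 1/240  ⇒  CG² = 21600×1/240² = 3/8
CG = +√(3/8) = +0.612372

+0.612372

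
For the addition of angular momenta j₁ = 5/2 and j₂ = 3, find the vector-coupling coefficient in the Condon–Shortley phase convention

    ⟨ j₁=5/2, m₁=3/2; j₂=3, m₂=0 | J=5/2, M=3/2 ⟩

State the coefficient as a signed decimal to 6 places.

−√(7/30) ≈ -0.483046

j₁+j₂−J=3  J+j₁−j₂=2  J−j₁+j₂=3  j₁+j₂+J+1=9
(j₁±m₁, j₂±m₂, J±M) = (4,1,3,3,4,1)
P² = 864/35
sum k=0..1:
  [0] +1/36 = 1/36
  [1] −1/8 = -1/8
S = -7/72
C² = P²·S² = 7/30 ; C = -0.483046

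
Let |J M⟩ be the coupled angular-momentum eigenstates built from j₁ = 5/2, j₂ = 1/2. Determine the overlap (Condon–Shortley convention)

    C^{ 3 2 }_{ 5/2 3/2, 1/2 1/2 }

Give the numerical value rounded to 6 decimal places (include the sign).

triangle: 0!·5!·1!/7! = 120/5040
(j±m)!: 4!·1!·1!·0!·5!·1! = 2880
prefactor² = (2J+1)·Δ·N² = 480
  k=0: +1/(0!·0!·1!·1!·4!·0!) = 1/24
Σ = 1/24  ⇒  CG² = 480·1/24² = 5/6
CG = +√(5/6) = +0.912871

+√(5/6) ≈ +0.912871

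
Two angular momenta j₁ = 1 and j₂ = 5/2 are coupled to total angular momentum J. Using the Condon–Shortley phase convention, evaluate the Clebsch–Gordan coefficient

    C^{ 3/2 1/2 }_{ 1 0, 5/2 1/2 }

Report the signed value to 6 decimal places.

-0.632456

triangle: 2!·0!·3!/6! = 12/720
(j±m)!: 1!·1!·3!·2!·2!·1! = 24
prefactor² = (2J+1)·Δ·N² = 8/5
  k=1: −1/(1!·1!·0!·2!·0!·1!) = -1/2
Σ = -1/2  ⇒  CG² = 8/5·(-1/2)² = 2/5
CG = −√(2/5) = -0.632456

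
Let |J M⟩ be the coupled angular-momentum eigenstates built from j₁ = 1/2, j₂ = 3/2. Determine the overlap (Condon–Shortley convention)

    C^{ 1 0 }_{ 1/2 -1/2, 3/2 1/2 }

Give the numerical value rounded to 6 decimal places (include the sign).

-0.707107  (= −√(1/2))

j₁+j₂−J=1  J+j₁−j₂=0  J−j₁+j₂=2  j₁+j₂+J+1=4
(j₁±m₁, j₂±m₂, J±M) = (0,1,2,1,1,1)
P² = 1/2
sum k=1..1:
  [1] −1/1 = -1
S = -1
C² = P²·S² = 1/2 ; C = -0.707107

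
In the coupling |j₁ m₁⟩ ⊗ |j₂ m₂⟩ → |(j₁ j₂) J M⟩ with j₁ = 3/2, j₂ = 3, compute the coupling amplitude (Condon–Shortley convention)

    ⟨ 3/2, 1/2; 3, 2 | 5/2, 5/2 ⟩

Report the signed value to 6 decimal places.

triangle: 2!×1!×4!/8! = 48/40320
(j±m)!: 2!×1!×5!×1!×5!×0! = 28800
prefactor² = (2J+1)×Δ×N² = 1440/7
  k=1: −1/(1!×1!×0!×4!×1!×0!) = -1/24
Σ = -1/24  ⇒  CG² = 1440/7×(-1/24)² = 5/14
CG = −√(5/14) = -0.597614

-0.597614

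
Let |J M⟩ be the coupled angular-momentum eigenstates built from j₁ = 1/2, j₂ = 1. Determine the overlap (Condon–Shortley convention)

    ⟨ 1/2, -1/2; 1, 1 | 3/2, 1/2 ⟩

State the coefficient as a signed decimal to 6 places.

j₁+j₂−J=0  J+j₁−j₂=1  J−j₁+j₂=2  j₁+j₂+J+1=4
(j₁±m₁, j₂±m₂, J±M) = (0,1,2,0,2,1)
P² = 4/3
sum k=0..0:
  [0] +1/2 = 1/2
S = 1/2
C² = P²·S² = 1/3 ; C = +0.577350

+0.577350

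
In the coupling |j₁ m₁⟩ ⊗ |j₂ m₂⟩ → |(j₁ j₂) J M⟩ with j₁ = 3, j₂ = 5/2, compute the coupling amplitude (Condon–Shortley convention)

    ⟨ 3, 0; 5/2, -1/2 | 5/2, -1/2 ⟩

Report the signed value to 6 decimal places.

−√(8/105) ≈ -0.276026

triangle: 3!*3!*2!/9! = 72/362880
(j±m)!: 3!*3!*2!*3!*2!*3! = 5184
prefactor² = (2J+1)*Δ*N² = 216/35
  k=0: +1/(0!*3!*3!*2!*0!*0!) = 1/72
  k=1: −1/(1!*2!*2!*1!*1!*1!) = -1/4
  k=2: +1/(2!*1!*1!*0!*2!*2!) = 1/8
Σ = -1/9  ⇒  CG² = 216/35*(-1/9)² = 8/105
CG = −√(8/105) = -0.276026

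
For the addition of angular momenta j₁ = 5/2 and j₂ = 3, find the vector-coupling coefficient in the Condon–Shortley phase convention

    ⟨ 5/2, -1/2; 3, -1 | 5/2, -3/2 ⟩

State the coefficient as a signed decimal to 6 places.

-0.169031

√[6·3!2!3!/9! · 2!3!2!4!1!4!] = √(576/35)
  +(−1)^1/∏(1,2,2,1,0,2)! = -1/8  (running -1/8)
  +(−1)^2/∏(2,1,1,0,1,3)! = 1/12  (running -1/24)
⟨..|..⟩ = √(576/35)·(-1/24) = -0.169031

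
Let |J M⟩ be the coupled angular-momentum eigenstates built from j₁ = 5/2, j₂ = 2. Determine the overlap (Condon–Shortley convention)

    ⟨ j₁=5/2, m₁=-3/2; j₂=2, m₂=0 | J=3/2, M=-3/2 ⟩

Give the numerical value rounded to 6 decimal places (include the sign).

+0.585540

√[4·3!2!1!/7! · 1!4!2!2!0!3!] = √(192/35)
  +(−1)^2/∏(2,1,2,0,0,1)! = 1/4  (running 1/4)
⟨..|..⟩ = √(192/35)·(1/4) = +0.585540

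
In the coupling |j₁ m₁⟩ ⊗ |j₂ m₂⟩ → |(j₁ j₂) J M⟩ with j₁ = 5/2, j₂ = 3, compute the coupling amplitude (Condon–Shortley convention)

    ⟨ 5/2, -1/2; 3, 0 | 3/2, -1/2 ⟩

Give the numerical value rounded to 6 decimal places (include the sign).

√[4·4!1!2!/8! · 2!3!3!3!1!2!] = √(144/35)
  +(−1)^2/∏(2,2,1,1,0,1)! = 1/4  (running 1/4)
  +(−1)^3/∏(3,1,0,0,1,2)! = -1/12  (running 1/6)
⟨..|..⟩ = √(144/35)·(1/6) = +0.338062

+0.338062  (= +√(4/35))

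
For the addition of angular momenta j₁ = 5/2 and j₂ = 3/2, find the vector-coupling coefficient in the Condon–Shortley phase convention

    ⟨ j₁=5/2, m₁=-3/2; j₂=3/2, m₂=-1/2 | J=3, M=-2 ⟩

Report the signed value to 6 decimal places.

√[7·1!4!2!/8! · 1!4!1!2!1!5!] = √(48)
  +(−1)^0/∏(0,1,4,1,0,1)! = 1/24  (running 1/24)
  +(−1)^1/∏(1,0,3,0,1,2)! = -1/12  (running -1/24)
⟨..|..⟩ = √(48)·(-1/24) = -0.288675

-0.288675  (= −√(1/12))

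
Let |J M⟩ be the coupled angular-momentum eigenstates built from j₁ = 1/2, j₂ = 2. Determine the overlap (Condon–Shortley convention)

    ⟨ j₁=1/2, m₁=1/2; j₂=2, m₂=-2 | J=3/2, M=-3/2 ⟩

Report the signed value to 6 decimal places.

+√(4/5) ≈ +0.894427

√[4·1!0!3!/5! · 1!0!0!4!0!3!] = √(144/5)
  +(−1)^0/∏(0,1,0,0,0,3)! = 1/6  (running 1/6)
⟨..|..⟩ = √(144/5)·(1/6) = +0.894427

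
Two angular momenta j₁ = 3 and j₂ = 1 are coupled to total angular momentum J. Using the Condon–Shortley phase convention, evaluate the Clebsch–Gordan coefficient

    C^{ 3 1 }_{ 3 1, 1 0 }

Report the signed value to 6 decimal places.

+0.288675

j₁+j₂−J=1  J+j₁−j₂=5  J−j₁+j₂=1  j₁+j₂+J+1=8
(j₁±m₁, j₂±m₂, J±M) = (4,2,1,1,4,2)
P² = 48
sum k=0..1:
  [0] +1/12 = 1/12
  [1] −1/24 = -1/24
S = 1/24
C² = P²·S² = 1/12 ; C = +0.288675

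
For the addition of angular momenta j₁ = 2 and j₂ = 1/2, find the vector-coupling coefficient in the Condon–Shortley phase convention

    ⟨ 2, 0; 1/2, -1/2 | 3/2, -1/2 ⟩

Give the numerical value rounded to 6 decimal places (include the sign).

triangle: 1!*3!*0!/5! = 6/120
(j±m)!: 2!*2!*0!*1!*1!*2! = 8
prefactor² = (2J+1)*Δ*N² = 8/5
  k=0: +1/(0!*1!*2!*0!*1!*0!) = 1/2
Σ = 1/2  ⇒  CG² = 8/5*1/2² = 2/5
CG = +√(2/5) = +0.632456

+0.632456  (= +√(2/5))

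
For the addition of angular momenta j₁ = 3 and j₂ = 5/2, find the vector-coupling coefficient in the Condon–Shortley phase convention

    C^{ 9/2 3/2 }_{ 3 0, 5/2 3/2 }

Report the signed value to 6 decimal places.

triangle: 1!·5!·4!/11! = 2880/39916800
(j±m)!: 3!·3!·4!·1!·6!·3! = 3732480
prefactor² = (2J+1)·Δ·N² = 207360/77
  k=0: +1/(0!·1!·3!·4!·2!·0!) = 1/288
  k=1: −1/(1!·0!·2!·3!·3!·1!) = -1/72
Σ = -1/96  ⇒  CG² = 207360/77·(-1/96)² = 45/154
CG = −√(45/154) = -0.540562

−√(45/154) = -0.540562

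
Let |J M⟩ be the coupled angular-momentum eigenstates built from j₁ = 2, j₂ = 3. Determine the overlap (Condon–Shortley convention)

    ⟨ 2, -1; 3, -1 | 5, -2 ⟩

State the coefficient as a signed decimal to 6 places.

triangle: 0!*4!*6!/11! = 17280/39916800
(j±m)!: 1!*3!*2!*4!*3!*7! = 8709120
prefactor² = (2J+1)*Δ*N² = 41472
  k=0: +1/(0!*0!*3!*2!*1!*4!) = 1/288
Σ = 1/288  ⇒  CG² = 41472*1/288² = 1/2
CG = +√(1/2) = +0.707107

+0.707107  (= +√(1/2))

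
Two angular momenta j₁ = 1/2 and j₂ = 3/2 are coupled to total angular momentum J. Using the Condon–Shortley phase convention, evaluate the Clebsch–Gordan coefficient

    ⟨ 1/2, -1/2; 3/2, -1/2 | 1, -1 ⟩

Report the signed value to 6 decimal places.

−√(1/4) = -0.500000

√[3·1!0!2!/4! · 0!1!1!2!0!2!] = √(1)
  +(−1)^1/∏(1,0,0,0,0,2)! = -1/2  (running -1/2)
⟨..|..⟩ = √(1)·(-1/2) = -0.500000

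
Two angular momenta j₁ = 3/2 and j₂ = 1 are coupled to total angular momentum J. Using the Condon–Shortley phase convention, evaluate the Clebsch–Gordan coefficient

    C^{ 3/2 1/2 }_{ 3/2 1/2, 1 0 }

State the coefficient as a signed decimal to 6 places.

+0.258199

j₁+j₂−J=1  J+j₁−j₂=2  J−j₁+j₂=1  j₁+j₂+J+1=5
(j₁±m₁, j₂±m₂, J±M) = (2,1,1,1,2,1)
P² = 4/15
sum k=0..1:
  [0] +1/1 = 1
  [1] −1/2 = -1/2
S = 1/2
C² = P²·S² = 1/15 ; C = +0.258199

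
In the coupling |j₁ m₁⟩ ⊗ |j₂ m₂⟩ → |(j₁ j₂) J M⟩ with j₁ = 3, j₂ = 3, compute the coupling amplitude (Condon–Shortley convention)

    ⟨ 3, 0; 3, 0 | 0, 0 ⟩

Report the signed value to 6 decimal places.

triangle: 6!·0!·0!/7! = 720/5040
(j±m)!: 3!·3!·3!·3!·0!·0! = 1296
prefactor² = (2J+1)·Δ·N² = 1296/7
  k=3: −1/(3!·3!·0!·0!·0!·0!) = -1/36
Σ = -1/36  ⇒  CG² = 1296/7·(-1/36)² = 1/7
CG = −√(1/7) = -0.377964

-0.377964  (= −√(1/7))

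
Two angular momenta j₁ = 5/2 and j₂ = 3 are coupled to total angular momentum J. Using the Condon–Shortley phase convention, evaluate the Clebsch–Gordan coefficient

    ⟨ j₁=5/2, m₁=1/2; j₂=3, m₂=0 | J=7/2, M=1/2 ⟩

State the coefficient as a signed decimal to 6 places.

-0.436436  (= −√(4/21))

j₁+j₂−J=2  J+j₁−j₂=3  J−j₁+j₂=4  j₁+j₂+J+1=10
(j₁±m₁, j₂±m₂, J±M) = (3,2,3,3,4,3)
P² = 6912/175
sum k=0..2:
  [0] +1/24 = 1/24
  [1] −1/8 = -1/8
  [2] +1/72 = 1/72
S = -5/72
C² = P²·S² = 4/21 ; C = -0.436436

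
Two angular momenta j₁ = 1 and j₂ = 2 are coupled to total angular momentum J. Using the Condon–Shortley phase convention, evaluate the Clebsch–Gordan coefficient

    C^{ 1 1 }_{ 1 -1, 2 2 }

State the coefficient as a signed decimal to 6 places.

+0.774597  (= +√(3/5))

j₁+j₂−J=2  J+j₁−j₂=0  J−j₁+j₂=2  j₁+j₂+J+1=5
(j₁±m₁, j₂±m₂, J±M) = (0,2,4,0,2,0)
P² = 48/5
sum k=2..2:
  [2] +1/4 = 1/4
S = 1/4
C² = P²·S² = 3/5 ; C = +0.774597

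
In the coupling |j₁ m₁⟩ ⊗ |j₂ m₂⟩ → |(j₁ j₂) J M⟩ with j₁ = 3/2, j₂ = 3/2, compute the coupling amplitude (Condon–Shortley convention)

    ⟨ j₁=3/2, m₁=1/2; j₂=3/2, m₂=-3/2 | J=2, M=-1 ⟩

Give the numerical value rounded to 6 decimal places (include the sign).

+√(1/2) = +0.707107

√[5·1!2!2!/6! · 2!1!0!3!1!3!] = √(2)
  +(−1)^0/∏(0,1,1,0,1,2)! = 1/2  (running 1/2)
⟨..|..⟩ = √(2)·(1/2) = +0.707107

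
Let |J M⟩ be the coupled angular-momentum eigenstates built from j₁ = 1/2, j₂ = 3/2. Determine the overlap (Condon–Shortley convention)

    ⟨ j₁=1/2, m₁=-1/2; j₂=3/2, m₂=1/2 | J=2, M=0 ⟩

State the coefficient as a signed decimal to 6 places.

j₁+j₂−J=0  J+j₁−j₂=1  J−j₁+j₂=3  j₁+j₂+J+1=5
(j₁±m₁, j₂±m₂, J±M) = (0,1,2,1,2,2)
P² = 2
sum k=0..0:
  [0] +1/2 = 1/2
S = 1/2
C² = P²·S² = 1/2 ; C = +0.707107

+√(1/2) = +0.707107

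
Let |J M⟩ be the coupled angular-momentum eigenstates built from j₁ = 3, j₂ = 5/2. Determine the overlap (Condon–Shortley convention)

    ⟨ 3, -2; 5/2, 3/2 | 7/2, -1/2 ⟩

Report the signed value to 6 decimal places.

+√(20/63) ≈ +0.563436

√[8·2!4!3!/10! · 1!5!4!1!3!4!] = √(9216/35)
  +(−1)^1/∏(1,1,4,3,0,0)! = -1/144  (running -1/144)
  +(−1)^2/∏(2,0,3,2,1,1)! = 1/24  (running 5/144)
⟨..|..⟩ = √(9216/35)·(5/144) = +0.563436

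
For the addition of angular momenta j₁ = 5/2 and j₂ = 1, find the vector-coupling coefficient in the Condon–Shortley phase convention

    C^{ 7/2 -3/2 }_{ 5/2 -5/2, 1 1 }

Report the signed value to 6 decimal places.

+√(1/21) = +0.218218

√[8·0!5!2!/8! · 0!5!2!0!2!5!] = √(19200/7)
  +(−1)^0/∏(0,0,5,2,0,0)! = 1/240  (running 1/240)
⟨..|..⟩ = √(19200/7)·(1/240) = +0.218218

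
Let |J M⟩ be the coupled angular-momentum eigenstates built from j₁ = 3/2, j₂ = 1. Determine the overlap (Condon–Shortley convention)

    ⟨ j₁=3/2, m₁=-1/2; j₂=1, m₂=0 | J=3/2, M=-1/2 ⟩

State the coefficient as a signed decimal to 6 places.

−√(1/15) = -0.258199

√[4·1!2!1!/5! · 1!2!1!1!1!2!] = √(4/15)
  +(−1)^0/∏(0,1,2,1,0,0)! = 1/2  (running 1/2)
  +(−1)^1/∏(1,0,1,0,1,1)! = -1  (running -1/2)
⟨..|..⟩ = √(4/15)·(-1/2) = -0.258199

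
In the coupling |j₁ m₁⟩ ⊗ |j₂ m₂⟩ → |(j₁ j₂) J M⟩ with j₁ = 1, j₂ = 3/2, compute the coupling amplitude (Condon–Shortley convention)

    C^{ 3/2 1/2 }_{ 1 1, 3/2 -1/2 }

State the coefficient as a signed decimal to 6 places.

j₁+j₂−J=1  J+j₁−j₂=1  J−j₁+j₂=2  j₁+j₂+J+1=5
(j₁±m₁, j₂±m₂, J±M) = (2,0,1,2,2,1)
P² = 8/15
sum k=0..0:
  [0] +1/1 = 1
S = 1
C² = P²·S² = 8/15 ; C = +0.730297

+0.730297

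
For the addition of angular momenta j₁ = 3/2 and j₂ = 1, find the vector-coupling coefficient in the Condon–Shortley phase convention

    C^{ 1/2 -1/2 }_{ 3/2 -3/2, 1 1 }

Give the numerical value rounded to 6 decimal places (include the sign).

j₁+j₂−J=2  J+j₁−j₂=1  J−j₁+j₂=0  j₁+j₂+J+1=4
(j₁±m₁, j₂±m₂, J±M) = (0,3,2,0,0,1)
P² = 2
sum k=2..2:
  [2] +1/2 = 1/2
S = 1/2
C² = P²·S² = 1/2 ; C = +0.707107

+√(1/2) = +0.707107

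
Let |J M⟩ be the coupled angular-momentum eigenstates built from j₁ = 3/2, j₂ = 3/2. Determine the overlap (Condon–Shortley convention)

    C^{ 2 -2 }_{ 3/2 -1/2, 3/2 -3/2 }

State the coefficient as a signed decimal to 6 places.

j₁+j₂−J=1  J+j₁−j₂=2  J−j₁+j₂=2  j₁+j₂+J+1=6
(j₁±m₁, j₂±m₂, J±M) = (1,2,0,3,0,4)
P² = 8
sum k=0..0:
  [0] +1/4 = 1/4
S = 1/4
C² = P²·S² = 1/2 ; C = +0.707107

+0.707107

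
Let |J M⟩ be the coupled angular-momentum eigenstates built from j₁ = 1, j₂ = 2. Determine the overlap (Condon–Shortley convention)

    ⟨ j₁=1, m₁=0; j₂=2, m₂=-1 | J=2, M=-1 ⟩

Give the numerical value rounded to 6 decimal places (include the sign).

j₁+j₂−J=1  J+j₁−j₂=1  J−j₁+j₂=3  j₁+j₂+J+1=6
(j₁±m₁, j₂±m₂, J±M) = (1,1,1,3,1,3)
P² = 3/2
sum k=0..1:
  [0] +1/2 = 1/2
  [1] −1/6 = -1/6
S = 1/3
C² = P²·S² = 1/6 ; C = +0.408248

+0.408248  (= +√(1/6))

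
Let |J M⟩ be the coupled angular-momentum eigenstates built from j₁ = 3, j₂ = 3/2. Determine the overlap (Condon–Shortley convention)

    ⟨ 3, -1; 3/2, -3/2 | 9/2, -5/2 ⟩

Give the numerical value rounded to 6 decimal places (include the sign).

+0.645497  (= +√(5/12))

j₁+j₂−J=0  J+j₁−j₂=6  J−j₁+j₂=3  j₁+j₂+J+1=10
(j₁±m₁, j₂±m₂, J±M) = (2,4,0,3,2,7)
P² = 34560
sum k=0..0:
  [0] +1/288 = 1/288
S = 1/288
C² = P²·S² = 5/12 ; C = +0.645497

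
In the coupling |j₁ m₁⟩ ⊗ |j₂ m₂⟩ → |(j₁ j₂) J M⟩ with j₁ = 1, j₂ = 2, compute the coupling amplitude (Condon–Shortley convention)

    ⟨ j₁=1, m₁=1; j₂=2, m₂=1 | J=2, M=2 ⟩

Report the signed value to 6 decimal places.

√[5·1!1!3!/6! · 2!0!3!1!4!0!] = √(12)
  +(−1)^0/∏(0,1,0,3,1,0)! = 1/6  (running 1/6)
⟨..|..⟩ = √(12)·(1/6) = +0.577350

+√(1/3) = +0.577350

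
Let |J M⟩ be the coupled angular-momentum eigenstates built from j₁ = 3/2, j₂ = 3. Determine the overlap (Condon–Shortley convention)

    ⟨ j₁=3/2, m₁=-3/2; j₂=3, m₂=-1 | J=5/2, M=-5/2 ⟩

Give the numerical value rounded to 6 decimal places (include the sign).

triangle: 2!×1!×4!/8! = 48/40320
(j±m)!: 0!×3!×2!×4!×0!×5! = 34560
prefactor² = (2J+1)×Δ×N² = 1728/7
  k=2: +1/(2!×0!×1!×0!×0!×4!) = 1/48
Σ = 1/48  ⇒  CG² = 1728/7×1/48² = 3/28
CG = +√(3/28) = +0.327327

+0.327327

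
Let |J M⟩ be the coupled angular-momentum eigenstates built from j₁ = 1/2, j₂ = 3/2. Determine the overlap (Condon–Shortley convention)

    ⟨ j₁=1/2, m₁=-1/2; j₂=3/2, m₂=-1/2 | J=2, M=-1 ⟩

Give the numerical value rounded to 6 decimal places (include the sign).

triangle: 0!·1!·3!/5! = 6/120
(j±m)!: 0!·1!·1!·2!·1!·3! = 12
prefactor² = (2J+1)·Δ·N² = 3
  k=0: +1/(0!·0!·1!·1!·0!·2!) = 1/2
Σ = 1/2  ⇒  CG² = 3·1/2² = 3/4
CG = +√(3/4) = +0.866025

+√(3/4) ≈ +0.866025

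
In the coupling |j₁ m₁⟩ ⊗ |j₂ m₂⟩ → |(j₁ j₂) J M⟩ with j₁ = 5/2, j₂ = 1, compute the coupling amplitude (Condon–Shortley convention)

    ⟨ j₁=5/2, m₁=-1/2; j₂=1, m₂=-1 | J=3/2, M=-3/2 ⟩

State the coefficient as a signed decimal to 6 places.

triangle: 2!×3!×0!/6! = 12/720
(j±m)!: 2!×3!×0!×2!×0!×3! = 144
prefactor² = (2J+1)×Δ×N² = 48/5
  k=0: +1/(0!×2!×3!×0!×0!×0!) = 1/12
Σ = 1/12  ⇒  CG² = 48/5×1/12² = 1/15
CG = +√(1/15) = +0.258199

+√(1/15) ≈ +0.258199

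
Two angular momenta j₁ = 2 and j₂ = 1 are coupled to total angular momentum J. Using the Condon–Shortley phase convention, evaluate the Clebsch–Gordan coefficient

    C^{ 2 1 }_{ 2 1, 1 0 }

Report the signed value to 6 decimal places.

+0.408248

j₁+j₂−J=1  J+j₁−j₂=3  J−j₁+j₂=1  j₁+j₂+J+1=6
(j₁±m₁, j₂±m₂, J±M) = (3,1,1,1,3,1)
P² = 3/2
sum k=0..1:
  [0] +1/2 = 1/2
  [1] −1/6 = -1/6
S = 1/3
C² = P²·S² = 1/6 ; C = +0.408248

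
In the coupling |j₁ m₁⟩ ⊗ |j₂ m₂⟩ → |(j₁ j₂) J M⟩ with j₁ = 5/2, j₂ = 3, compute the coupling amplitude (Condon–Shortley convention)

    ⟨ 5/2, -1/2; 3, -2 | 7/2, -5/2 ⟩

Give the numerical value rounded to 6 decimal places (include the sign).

j₁+j₂−J=2  J+j₁−j₂=3  J−j₁+j₂=4  j₁+j₂+J+1=10
(j₁±m₁, j₂±m₂, J±M) = (2,3,1,5,1,6)
P² = 4608/7
sum k=0..1:
  [0] +1/72 = 1/72
  [1] −1/48 = -1/48
S = -1/144
C² = P²·S² = 2/63 ; C = -0.178174

-0.178174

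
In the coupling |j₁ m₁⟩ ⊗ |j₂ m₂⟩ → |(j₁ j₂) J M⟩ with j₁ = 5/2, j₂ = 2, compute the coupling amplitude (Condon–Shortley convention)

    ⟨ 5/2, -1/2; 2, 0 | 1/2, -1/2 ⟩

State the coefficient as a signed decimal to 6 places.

triangle: 4!·1!·0!/6! = 24/720
(j±m)!: 2!·3!·2!·2!·0!·1! = 48
prefactor² = (2J+1)·Δ·N² = 16/5
  k=2: +1/(2!·2!·1!·0!·0!·0!) = 1/4
Σ = 1/4  ⇒  CG² = 16/5·1/4² = 1/5
CG = +√(1/5) = +0.447214

+√(1/5) = +0.447214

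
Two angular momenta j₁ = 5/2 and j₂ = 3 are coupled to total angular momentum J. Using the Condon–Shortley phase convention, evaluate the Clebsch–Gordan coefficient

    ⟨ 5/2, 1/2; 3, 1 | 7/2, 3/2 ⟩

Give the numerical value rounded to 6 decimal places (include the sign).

√[8·2!3!4!/10! · 3!2!4!2!5!2!] = √(3072/35)
  +(−1)^0/∏(0,2,2,4,1,0)! = 1/96  (running 1/96)
  +(−1)^1/∏(1,1,1,3,2,1)! = -1/12  (running -7/96)
  +(−1)^2/∏(2,0,0,2,3,2)! = 1/48  (running -5/96)
⟨..|..⟩ = √(3072/35)·(-5/96) = -0.487950

−√(5/21) ≈ -0.487950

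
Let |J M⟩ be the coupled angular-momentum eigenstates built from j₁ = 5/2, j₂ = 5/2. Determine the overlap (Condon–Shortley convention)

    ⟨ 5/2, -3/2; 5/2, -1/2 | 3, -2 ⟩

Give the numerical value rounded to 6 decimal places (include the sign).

√[7·2!3!3!/9! · 1!4!2!3!1!5!] = √(48)
  +(−1)^1/∏(1,1,3,1,0,2)! = -1/12  (running -1/12)
  +(−1)^2/∏(2,0,2,0,1,3)! = 1/24  (running -1/24)
⟨..|..⟩ = √(48)·(-1/24) = -0.288675

−√(1/12) = -0.288675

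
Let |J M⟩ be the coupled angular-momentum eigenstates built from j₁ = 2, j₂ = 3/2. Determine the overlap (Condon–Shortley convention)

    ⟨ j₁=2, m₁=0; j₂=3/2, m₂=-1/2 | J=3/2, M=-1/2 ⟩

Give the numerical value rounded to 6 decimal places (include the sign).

−√(1/5) = -0.447214

√[4·2!2!1!/6! · 2!2!1!2!1!2!] = √(16/45)
  +(−1)^0/∏(0,2,2,1,0,0)! = 1/4  (running 1/4)
  +(−1)^1/∏(1,1,1,0,1,1)! = -1  (running -3/4)
⟨..|..⟩ = √(16/45)·(-3/4) = -0.447214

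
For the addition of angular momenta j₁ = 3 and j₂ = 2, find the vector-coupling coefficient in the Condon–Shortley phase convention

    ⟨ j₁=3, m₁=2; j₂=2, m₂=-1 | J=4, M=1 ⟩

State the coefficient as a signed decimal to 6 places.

√[9·1!5!3!/10! · 5!1!1!3!5!3!] = √(6480/7)
  +(−1)^0/∏(0,1,1,1,4,2)! = 1/48  (running 1/48)
  +(−1)^1/∏(1,0,0,0,5,3)! = -1/720  (running 7/360)
⟨..|..⟩ = √(6480/7)·(7/360) = +0.591608

+0.591608  (= +√(7/20))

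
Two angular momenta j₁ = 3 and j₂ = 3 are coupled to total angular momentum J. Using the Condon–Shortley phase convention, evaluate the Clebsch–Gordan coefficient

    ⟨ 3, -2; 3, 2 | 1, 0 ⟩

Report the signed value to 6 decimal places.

√[3·5!1!1!/8! · 1!5!5!1!1!1!] = √(900/7)
  +(−1)^4/∏(4,1,1,1,0,0)! = 1/24  (running 1/24)
  +(−1)^5/∏(5,0,0,0,1,1)! = -1/120  (running 1/30)
⟨..|..⟩ = √(900/7)·(1/30) = +0.377964

+√(1/7) ≈ +0.377964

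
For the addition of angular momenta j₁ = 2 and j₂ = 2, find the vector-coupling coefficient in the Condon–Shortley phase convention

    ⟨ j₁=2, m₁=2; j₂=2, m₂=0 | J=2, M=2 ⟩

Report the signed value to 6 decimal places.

+0.534522  (= +√(2/7))

√[5·2!2!2!/7! · 4!0!2!2!4!0!] = √(128/7)
  +(−1)^0/∏(0,2,0,2,2,0)! = 1/8  (running 1/8)
⟨..|..⟩ = √(128/7)·(1/8) = +0.534522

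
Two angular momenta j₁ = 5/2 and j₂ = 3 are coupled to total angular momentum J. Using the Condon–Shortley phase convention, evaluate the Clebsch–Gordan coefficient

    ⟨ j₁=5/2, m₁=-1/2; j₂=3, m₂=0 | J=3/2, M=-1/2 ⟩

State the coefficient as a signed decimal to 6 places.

j₁+j₂−J=4  J+j₁−j₂=1  J−j₁+j₂=2  j₁+j₂+J+1=8
(j₁±m₁, j₂±m₂, J±M) = (2,3,3,3,1,2)
P² = 144/35
sum k=2..3:
  [2] +1/4 = 1/4
  [3] −1/12 = -1/12
S = 1/6
C² = P²·S² = 4/35 ; C = +0.338062

+0.338062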